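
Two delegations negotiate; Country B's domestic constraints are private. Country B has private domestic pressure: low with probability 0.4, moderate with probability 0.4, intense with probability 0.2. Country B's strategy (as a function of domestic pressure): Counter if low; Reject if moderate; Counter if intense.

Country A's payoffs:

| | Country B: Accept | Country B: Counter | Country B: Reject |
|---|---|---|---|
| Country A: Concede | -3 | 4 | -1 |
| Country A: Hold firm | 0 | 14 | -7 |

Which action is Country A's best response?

Hold firm

E[Concede] = 0.4·(4) + 0.4·(-1) + 0.2·(4) = 2
E[Hold firm] = 0.4·(14) + 0.4·(-7) + 0.2·(14) = 5.6
Best response: Hold firm (5.6 is the largest).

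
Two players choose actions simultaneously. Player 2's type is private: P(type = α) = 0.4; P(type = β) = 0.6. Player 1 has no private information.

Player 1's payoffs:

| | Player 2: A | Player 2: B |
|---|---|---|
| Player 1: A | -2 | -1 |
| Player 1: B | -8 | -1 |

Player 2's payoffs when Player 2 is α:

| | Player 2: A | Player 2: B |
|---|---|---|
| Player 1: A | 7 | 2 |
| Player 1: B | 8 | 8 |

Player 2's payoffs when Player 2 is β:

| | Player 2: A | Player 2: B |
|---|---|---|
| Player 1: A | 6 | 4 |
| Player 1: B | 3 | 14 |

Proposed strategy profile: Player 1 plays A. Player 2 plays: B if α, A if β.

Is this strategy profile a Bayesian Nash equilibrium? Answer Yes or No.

Player 1 plays A: E[A] = 0.4·(-1) + 0.6·(-2) = -1.6; E[B] = -5.2. Best-responding. ✓
Player 2 (type α), facing A: A gives 7, B gives 2. Proposed B is not best — profitable deviation exists. ✗
Player 2 (type β), facing A: A gives 6, B gives 4. Proposed A is best. ✓

No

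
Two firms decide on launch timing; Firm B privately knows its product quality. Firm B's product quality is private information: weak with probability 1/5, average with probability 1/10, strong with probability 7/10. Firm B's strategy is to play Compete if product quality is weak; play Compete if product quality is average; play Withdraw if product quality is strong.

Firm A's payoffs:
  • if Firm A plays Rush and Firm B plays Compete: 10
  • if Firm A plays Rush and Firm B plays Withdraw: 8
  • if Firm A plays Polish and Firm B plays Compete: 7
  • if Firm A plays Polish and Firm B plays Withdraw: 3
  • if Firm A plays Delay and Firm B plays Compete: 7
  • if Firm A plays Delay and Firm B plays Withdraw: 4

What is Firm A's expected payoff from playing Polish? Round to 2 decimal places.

Take the expectation over Firm B's product quality, weighting each type's action by its prior probability.
E[Polish] = 1/5·7 + 1/10·7 + 7/10·3 = 7/5 + 7/10 + 21/10 = 21/5

4.20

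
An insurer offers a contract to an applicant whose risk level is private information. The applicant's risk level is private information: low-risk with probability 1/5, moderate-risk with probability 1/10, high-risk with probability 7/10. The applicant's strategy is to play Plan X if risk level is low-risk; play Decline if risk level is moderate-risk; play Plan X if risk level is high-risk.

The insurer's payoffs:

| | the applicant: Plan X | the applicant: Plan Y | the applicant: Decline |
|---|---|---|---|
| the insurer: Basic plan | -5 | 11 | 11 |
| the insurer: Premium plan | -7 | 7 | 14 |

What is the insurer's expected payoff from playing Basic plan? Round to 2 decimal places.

E[Basic plan] = 1/5·(-5) + 1/10·11 + 7/10·(-5) = (-1) + 11/10 + (-7/2) = -17/5

-3.40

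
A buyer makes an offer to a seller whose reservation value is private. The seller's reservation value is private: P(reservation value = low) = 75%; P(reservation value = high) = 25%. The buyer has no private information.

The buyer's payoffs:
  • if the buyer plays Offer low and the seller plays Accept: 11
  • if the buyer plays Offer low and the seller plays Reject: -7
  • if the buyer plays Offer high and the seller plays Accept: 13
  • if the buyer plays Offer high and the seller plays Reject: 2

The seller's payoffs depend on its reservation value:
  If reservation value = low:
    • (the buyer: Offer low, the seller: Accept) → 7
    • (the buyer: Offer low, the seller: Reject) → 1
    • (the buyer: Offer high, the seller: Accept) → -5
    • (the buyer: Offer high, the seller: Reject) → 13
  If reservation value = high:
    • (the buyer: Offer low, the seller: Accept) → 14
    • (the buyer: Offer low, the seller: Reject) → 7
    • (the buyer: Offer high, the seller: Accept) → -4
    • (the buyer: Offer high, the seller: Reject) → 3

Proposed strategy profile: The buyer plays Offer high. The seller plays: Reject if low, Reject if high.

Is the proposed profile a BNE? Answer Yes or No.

Yes

The buyer plays Offer high: E[Offer high] = 0.75·(2) + 0.25·(2) = 2; E[Offer low] = -7. Best-responding. ✓
The seller (reservation value low), facing Offer high: Accept gives -5, Reject gives 13. Proposed Reject is best. ✓
The seller (reservation value high), facing Offer high: Accept gives -4, Reject gives 3. Proposed Reject is best. ✓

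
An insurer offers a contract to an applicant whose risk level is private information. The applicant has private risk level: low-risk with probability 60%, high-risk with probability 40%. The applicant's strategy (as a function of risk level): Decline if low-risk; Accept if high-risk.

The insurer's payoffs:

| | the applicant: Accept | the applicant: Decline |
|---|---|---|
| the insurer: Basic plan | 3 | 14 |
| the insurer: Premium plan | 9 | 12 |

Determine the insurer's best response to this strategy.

Premium plan

E[Basic plan] = 0.6·(14) + 0.4·(3) = 9.6
E[Premium plan] = 0.6·(12) + 0.4·(9) = 10.8
Best response: Premium plan (10.8 is the largest).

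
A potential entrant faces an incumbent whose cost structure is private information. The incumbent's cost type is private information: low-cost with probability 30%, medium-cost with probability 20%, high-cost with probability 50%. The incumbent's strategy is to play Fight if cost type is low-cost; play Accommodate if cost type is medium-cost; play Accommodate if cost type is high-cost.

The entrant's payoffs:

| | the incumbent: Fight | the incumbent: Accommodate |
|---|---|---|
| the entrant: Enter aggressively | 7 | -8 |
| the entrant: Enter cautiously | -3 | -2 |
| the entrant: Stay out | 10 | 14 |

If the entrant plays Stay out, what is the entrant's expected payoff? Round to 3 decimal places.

E[Stay out] = 0.3·10 + 0.2·14 + 0.5·14 = 3 + 2.8 + 7 = 12.8

12.800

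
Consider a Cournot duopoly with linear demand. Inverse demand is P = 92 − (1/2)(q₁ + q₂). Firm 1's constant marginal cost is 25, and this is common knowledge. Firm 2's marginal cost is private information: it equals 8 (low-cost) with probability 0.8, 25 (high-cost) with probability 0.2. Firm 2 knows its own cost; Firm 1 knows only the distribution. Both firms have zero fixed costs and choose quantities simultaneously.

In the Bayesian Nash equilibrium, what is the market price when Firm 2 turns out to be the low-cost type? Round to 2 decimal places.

41.10

Type-c best response for Firm 2: q₂(c) = (92 − c) − q₁/2.
Firm 1 maximizes expected profit; its first-order condition is 92 − q₁ − (1/2)E[q₂] − 25 = 0.
Substituting E[q₂] and solving: E[c₂] = 11.4, so q₁ = (92 − 2·25 + 11.4)/(3/2) = 35.6.
q₂(low-cost) = 66.2, so P = 92 − (1/2)·(35.6 + 66.2) = 41.1.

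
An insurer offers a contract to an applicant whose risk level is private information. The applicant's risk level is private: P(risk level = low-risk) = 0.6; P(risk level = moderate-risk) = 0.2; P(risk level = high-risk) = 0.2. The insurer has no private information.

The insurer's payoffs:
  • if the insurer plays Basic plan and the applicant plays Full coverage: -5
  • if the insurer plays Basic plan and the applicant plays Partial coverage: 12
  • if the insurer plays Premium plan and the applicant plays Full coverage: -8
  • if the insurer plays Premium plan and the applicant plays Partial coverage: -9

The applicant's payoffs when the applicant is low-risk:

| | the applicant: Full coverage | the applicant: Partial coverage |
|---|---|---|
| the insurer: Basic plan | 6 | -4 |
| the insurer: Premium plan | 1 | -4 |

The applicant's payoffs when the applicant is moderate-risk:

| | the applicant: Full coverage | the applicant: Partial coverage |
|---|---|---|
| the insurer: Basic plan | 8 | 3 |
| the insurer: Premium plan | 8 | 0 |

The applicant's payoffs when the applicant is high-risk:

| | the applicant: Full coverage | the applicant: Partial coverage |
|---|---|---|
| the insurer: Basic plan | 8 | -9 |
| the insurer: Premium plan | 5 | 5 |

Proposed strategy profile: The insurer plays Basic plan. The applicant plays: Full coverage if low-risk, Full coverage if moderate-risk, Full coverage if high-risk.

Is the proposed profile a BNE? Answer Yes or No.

The insurer plays Basic plan: E[Basic plan] = 0.6·(-5) + 0.2·(-5) + 0.2·(-5) = -5; E[Premium plan] = -8. Best-responding. ✓
The applicant (risk level low-risk), facing Basic plan: Full coverage gives 6, Partial coverage gives -4. Proposed Full coverage is best. ✓
The applicant (risk level moderate-risk), facing Basic plan: Full coverage gives 8, Partial coverage gives 3. Proposed Full coverage is best. ✓
The applicant (risk level high-risk), facing Basic plan: Full coverage gives 8, Partial coverage gives -9. Proposed Full coverage is best. ✓

Yes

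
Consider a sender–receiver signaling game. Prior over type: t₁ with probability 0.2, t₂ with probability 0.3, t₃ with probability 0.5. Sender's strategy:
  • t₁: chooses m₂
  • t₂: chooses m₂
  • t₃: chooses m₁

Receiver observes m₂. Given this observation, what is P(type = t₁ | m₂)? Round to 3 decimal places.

0.400

P(m₂) = 0.2·1 + 0.3·1 + 0.5·0 = 0.5
P(t₁ | m₂) = (0.2·1) / 0.5 = 0.2 / 0.5 = 0.4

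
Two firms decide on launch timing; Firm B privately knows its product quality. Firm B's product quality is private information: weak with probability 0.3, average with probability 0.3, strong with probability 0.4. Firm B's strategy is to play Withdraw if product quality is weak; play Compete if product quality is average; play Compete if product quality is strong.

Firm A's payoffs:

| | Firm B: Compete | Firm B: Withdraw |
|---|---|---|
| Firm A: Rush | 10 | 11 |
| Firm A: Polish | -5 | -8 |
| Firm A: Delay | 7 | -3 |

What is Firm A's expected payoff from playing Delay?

4

E[Delay] = 0.3·(-3) + 0.3·7 + 0.4·7 = (-0.9) + 2.1 + 2.8 = 4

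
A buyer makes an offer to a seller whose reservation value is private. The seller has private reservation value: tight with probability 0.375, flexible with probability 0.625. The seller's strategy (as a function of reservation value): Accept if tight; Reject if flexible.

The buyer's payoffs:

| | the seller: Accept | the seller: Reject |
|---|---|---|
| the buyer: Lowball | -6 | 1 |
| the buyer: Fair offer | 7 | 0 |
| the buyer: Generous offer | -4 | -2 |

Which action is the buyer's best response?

Fair offer

Compute the buyer's expected payoff for each action, taking the expectation over the seller's type.
E[Lowball] = 0.375·(-6) + 0.625·(1) = -1.625
E[Fair offer] = 0.375·(7) + 0.625·(0) = 2.625
E[Generous offer] = 0.375·(-4) + 0.625·(-2) = -2.75
Best response: Fair offer (2.625 is the largest).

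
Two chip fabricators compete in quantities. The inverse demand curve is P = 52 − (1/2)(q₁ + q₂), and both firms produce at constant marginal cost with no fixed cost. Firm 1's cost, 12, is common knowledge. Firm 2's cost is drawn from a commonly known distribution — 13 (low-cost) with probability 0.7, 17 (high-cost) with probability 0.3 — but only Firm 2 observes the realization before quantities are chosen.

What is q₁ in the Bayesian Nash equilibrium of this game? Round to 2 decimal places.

Firm 2 with cost c maximizes (52 − (1/2)(q₁+q₂) − c)·q₂, giving q₂(c) = (52 − c − (1/2)q₁).
E[c₂] = 0.7·13 + 0.3·17 = 14.2
Firm 1's FOC against E[q₂] yields q₁ = (52 − 2·12 + E[c₂])/(3/2) = (52 − 24 + 14.2)/(3/2) = 28.1333.

28.13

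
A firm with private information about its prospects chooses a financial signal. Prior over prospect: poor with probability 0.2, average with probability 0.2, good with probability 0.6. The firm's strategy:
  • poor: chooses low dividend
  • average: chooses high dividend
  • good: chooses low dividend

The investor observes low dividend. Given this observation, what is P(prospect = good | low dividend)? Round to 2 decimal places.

0.75

P(low dividend) = 0.2·1 + 0.2·0 + 0.6·1 = 0.8
P(good | low dividend) = (0.6·1) / 0.8 = 0.6 / 0.8 = 0.75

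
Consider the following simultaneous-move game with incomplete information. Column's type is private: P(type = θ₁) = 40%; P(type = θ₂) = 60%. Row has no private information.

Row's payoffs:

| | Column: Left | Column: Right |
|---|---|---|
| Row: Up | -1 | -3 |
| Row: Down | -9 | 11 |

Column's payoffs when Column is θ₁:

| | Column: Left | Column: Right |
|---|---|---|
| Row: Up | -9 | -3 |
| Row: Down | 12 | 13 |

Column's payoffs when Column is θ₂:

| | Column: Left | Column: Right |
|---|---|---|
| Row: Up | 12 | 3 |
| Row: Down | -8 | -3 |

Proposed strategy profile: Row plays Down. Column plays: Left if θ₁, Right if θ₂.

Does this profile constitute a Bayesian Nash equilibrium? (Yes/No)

A profile is a BNE iff every type of every player is best-responding given beliefs about the other side.
Row plays Down: E[Down] = 0.4·(-9) + 0.6·(11) = 3; E[Up] = -2.2. Best-responding. ✓
Column (type θ₁), facing Down: Left gives 12, Right gives 13. Proposed Left is not best — profitable deviation exists. ✗
Column (type θ₂), facing Down: Left gives -8, Right gives -3. Proposed Right is best. ✓

No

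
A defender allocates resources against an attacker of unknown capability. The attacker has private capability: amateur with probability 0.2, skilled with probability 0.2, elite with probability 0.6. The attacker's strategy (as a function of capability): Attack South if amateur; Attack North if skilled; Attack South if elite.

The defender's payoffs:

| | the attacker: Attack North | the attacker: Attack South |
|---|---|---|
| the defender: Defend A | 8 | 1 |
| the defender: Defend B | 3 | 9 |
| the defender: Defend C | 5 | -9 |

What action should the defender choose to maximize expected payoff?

E[Defend A] = 0.2·(1) + 0.2·(8) + 0.6·(1) = 2.4
E[Defend B] = 0.2·(9) + 0.2·(3) + 0.6·(9) = 7.8
E[Defend C] = 0.2·(-9) + 0.2·(5) + 0.6·(-9) = -6.2
Best response: Defend B (7.8 is the largest).

Defend B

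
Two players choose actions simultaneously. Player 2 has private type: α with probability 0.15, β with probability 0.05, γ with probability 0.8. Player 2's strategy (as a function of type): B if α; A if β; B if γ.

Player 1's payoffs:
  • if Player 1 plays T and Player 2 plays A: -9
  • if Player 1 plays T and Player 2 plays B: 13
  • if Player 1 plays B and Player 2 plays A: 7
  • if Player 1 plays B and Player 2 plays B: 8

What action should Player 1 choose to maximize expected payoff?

T

Compute Player 1's expected payoff for each action, taking the expectation over Player 2's type.
E[T] = 0.15·(13) + 0.05·(-9) + 0.8·(13) = 11.9
E[B] = 0.15·(8) + 0.05·(7) + 0.8·(8) = 7.95
Best response: T (11.9 is the largest).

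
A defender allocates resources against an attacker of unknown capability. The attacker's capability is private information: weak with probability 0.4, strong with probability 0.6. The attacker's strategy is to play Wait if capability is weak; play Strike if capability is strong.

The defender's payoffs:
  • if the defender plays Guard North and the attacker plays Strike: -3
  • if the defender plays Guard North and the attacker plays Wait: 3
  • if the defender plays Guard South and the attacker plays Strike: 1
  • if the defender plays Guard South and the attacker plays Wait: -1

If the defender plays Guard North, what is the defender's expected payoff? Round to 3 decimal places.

-0.600

Take the expectation over the attacker's capability, weighting each type's action by its prior probability.
E[Guard North] = 0.4·3 + 0.6·(-3) = 1.2 + (-1.8) = -0.6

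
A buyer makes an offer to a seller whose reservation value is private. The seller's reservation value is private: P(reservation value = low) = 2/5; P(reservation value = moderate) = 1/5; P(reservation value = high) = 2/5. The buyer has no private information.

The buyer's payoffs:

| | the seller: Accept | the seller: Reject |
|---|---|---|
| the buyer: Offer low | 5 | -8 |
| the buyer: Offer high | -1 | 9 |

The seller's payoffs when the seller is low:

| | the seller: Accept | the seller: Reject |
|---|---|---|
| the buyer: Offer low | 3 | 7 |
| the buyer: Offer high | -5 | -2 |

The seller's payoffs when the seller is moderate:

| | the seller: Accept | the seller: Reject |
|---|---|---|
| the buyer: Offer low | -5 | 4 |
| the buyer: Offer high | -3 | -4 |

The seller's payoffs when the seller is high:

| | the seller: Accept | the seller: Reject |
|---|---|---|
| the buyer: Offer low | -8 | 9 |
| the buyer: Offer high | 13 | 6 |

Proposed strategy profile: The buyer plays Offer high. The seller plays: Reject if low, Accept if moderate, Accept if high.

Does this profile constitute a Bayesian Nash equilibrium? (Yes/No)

Yes

The buyer plays Offer high: E[Offer high] = 2/5·(9) + 1/5·(-1) + 2/5·(-1) = 3; E[Offer low] = -1/5. Best-responding. ✓
The seller (reservation value low), facing Offer high: Accept gives -5, Reject gives -2. Proposed Reject is best. ✓
The seller (reservation value moderate), facing Offer high: Accept gives -3, Reject gives -4. Proposed Accept is best. ✓
The seller (reservation value high), facing Offer high: Accept gives 13, Reject gives 6. Proposed Accept is best. ✓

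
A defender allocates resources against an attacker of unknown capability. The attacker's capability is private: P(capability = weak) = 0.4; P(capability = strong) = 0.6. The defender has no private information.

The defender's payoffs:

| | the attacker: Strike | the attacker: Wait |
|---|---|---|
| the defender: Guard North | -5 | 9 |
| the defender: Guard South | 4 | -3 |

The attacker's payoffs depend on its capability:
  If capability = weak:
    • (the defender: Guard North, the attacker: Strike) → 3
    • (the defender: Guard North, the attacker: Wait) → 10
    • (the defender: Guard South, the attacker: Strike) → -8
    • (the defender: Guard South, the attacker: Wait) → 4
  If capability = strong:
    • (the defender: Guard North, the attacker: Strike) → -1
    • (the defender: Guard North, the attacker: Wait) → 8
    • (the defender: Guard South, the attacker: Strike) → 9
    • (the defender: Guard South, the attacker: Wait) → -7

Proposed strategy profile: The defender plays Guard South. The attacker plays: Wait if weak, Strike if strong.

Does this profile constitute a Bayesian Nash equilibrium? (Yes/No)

The defender plays Guard South: E[Guard South] = 0.4·(-3) + 0.6·(4) = 1.2; E[Guard North] = 0.6. Best-responding. ✓
The attacker (capability weak), facing Guard South: Strike gives -8, Wait gives 4. Proposed Wait is best. ✓
The attacker (capability strong), facing Guard South: Strike gives 9, Wait gives -7. Proposed Strike is best. ✓

Yes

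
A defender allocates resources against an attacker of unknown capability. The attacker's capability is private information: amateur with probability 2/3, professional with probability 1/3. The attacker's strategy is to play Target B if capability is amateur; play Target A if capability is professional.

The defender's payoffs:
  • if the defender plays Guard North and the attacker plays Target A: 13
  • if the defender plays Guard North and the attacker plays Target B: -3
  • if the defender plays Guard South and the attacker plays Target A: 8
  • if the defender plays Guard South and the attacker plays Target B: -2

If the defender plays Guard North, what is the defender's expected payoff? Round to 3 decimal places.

E[Guard North] = 2/3·(-3) + 1/3·13 = (-2) + 13/3 = 7/3

2.333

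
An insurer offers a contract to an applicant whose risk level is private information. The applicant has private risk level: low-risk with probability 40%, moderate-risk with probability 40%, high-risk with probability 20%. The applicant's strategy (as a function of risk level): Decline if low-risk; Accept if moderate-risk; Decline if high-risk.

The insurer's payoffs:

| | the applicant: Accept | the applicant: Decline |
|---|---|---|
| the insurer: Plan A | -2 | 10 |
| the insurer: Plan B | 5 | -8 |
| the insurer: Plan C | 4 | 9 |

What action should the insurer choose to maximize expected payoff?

Compute the insurer's expected payoff for each action, taking the expectation over the applicant's type.
E[Plan A] = 0.4·(10) + 0.4·(-2) + 0.2·(10) = 5.2
E[Plan B] = 0.4·(-8) + 0.4·(5) + 0.2·(-8) = -2.8
E[Plan C] = 0.4·(9) + 0.4·(4) + 0.2·(9) = 7
Best response: Plan C (7 is the largest).

Plan C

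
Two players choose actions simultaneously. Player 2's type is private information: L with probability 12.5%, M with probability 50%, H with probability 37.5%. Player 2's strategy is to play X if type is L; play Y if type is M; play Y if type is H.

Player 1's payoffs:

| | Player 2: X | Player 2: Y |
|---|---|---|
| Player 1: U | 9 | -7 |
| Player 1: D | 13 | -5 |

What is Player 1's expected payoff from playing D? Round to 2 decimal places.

-2.75

E[D] = 0.125·13 + 0.5·(-5) + 0.375·(-5) = 1.625 + (-2.5) + (-1.875) = -2.75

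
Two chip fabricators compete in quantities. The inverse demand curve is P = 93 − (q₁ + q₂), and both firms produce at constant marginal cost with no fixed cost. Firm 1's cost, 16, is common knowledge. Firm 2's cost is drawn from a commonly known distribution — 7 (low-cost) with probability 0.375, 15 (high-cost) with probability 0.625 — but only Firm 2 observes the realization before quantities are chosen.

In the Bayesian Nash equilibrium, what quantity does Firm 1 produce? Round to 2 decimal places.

Type-c best response for Firm 2: q₂(c) = (93 − c)/2 − q₁/2.
Firm 1 maximizes expected profit; its first-order condition is 93 − 2q₁ − E[q₂] − 16 = 0.
Substituting E[q₂] and solving: E[c₂] = 12, so q₁ = (93 − 2·16 + 12)/3 = 24.3333.

24.33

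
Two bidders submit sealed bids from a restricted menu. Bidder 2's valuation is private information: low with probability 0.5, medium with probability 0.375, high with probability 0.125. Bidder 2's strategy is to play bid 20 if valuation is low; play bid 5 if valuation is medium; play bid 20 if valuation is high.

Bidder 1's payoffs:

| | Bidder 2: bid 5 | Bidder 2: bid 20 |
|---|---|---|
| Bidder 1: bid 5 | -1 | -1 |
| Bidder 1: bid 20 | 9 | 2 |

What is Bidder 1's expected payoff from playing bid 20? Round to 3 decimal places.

4.625

Take the expectation over Bidder 2's valuation, weighting each type's action by its prior probability.
E[bid 20] = 0.5·2 + 0.375·9 + 0.125·2 = 1 + 3.375 + 0.25 = 4.625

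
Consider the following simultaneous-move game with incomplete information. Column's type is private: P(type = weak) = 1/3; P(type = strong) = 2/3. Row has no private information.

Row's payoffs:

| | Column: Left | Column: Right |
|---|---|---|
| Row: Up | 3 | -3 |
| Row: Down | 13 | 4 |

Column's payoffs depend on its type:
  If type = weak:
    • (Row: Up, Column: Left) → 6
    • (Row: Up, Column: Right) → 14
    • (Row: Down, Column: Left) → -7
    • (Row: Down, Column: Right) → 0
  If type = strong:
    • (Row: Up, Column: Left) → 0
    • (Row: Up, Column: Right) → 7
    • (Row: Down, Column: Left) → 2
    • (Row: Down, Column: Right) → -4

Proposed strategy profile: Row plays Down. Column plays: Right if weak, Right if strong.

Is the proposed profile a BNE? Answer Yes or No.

No

Row plays Down: E[Down] = 1/3·(4) + 2/3·(4) = 4; E[Up] = -3. Best-responding. ✓
Column (type weak), facing Down: Left gives -7, Right gives 0. Proposed Right is best. ✓
Column (type strong), facing Down: Left gives 2, Right gives -4. Proposed Right is not best — profitable deviation exists. ✗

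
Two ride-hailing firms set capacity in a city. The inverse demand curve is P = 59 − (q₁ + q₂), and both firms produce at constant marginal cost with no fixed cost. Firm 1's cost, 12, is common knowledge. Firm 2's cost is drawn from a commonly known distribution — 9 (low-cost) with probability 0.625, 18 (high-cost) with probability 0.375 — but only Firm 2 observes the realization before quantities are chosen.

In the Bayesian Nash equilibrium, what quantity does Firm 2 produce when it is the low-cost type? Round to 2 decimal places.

Each type of Firm 2 best-responds to q₁; Firm 1 best-responds to the expected q₂ over Firm 2's types.
Firm 2 with cost c maximizes (59 − (q₁+q₂) − c)·q₂, giving q₂(c) = (59 − c − q₁)/2.
E[c₂] = 0.625·9 + 0.375·18 = 12.375
Firm 1's FOC against E[q₂] yields q₁ = (59 − 2·12 + E[c₂])/3 = (59 − 24 + 12.375)/3 = 15.7917.
q₂(low-cost) = (59 − 9 − 15.7917)/2 = 17.1042.

17.10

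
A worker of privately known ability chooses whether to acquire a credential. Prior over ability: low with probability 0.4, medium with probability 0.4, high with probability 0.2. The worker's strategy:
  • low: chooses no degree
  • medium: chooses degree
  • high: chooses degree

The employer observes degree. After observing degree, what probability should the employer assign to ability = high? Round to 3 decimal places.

P(degree) = 0.4·0 + 0.4·1 + 0.2·1 = 0.6
P(high | degree) = (0.2·1) / 0.6 = 0.2 / 0.6 = 0.333333

0.333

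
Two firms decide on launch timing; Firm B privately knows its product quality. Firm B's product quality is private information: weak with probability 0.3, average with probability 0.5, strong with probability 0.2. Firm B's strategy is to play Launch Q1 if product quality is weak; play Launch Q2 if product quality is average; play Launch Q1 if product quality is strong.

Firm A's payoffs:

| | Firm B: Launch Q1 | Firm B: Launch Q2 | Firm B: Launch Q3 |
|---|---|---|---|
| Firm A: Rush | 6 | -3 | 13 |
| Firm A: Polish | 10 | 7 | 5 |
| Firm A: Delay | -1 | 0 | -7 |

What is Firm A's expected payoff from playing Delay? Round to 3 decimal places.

E[Delay] = 0.3·(-1) + 0.5·0 + 0.2·(-1) = (-0.3) + 0 + (-0.2) = -0.5

-0.500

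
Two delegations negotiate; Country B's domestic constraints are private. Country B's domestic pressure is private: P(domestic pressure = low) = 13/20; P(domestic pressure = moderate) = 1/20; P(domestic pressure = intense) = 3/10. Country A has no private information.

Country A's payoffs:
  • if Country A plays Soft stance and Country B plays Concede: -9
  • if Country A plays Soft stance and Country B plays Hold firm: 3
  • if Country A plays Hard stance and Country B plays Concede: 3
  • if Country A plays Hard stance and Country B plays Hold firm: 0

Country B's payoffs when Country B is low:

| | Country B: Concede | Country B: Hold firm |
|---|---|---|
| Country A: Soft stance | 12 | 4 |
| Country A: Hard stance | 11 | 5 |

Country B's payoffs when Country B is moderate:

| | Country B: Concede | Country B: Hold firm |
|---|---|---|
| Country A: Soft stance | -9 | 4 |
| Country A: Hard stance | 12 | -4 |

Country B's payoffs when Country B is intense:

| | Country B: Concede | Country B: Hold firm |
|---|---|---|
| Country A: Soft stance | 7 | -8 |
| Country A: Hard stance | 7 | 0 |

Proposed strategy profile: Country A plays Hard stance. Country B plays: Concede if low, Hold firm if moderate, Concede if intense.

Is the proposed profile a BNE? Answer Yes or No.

No

Country A plays Hard stance: E[Hard stance] = 13/20·(3) + 1/20·(0) + 3/10·(3) = 57/20; E[Soft stance] = -42/5. Best-responding. ✓
Country B (domestic pressure low), facing Hard stance: Concede gives 11, Hold firm gives 5. Proposed Concede is best. ✓
Country B (domestic pressure moderate), facing Hard stance: Concede gives 12, Hold firm gives -4. Proposed Hold firm is not best — profitable deviation exists. ✗
Country B (domestic pressure intense), facing Hard stance: Concede gives 7, Hold firm gives 0. Proposed Concede is best. ✓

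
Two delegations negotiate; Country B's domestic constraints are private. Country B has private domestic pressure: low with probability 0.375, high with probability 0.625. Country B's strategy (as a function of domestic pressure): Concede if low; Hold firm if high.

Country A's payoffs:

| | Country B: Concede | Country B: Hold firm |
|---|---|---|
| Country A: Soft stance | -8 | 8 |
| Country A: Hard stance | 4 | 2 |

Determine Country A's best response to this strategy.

E[Soft stance] = 0.375·(-8) + 0.625·(8) = 2
E[Hard stance] = 0.375·(4) + 0.625·(2) = 2.75
Best response: Hard stance (2.75 is the largest).

Hard stance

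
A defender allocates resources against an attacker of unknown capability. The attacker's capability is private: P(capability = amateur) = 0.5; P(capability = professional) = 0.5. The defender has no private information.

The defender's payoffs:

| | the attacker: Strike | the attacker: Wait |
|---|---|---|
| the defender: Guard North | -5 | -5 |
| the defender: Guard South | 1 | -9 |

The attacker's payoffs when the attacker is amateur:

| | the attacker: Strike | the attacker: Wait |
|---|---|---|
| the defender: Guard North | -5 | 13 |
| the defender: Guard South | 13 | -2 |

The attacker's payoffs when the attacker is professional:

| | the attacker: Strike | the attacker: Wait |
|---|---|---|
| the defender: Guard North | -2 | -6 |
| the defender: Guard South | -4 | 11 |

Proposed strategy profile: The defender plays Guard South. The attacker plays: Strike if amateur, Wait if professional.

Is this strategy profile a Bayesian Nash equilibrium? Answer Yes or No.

Yes

A profile is a BNE iff every type of every player is best-responding given beliefs about the other side.
The defender plays Guard South: E[Guard South] = 0.5·(1) + 0.5·(-9) = -4; E[Guard North] = -5. Best-responding. ✓
The attacker (capability amateur), facing Guard South: Strike gives 13, Wait gives -2. Proposed Strike is best. ✓
The attacker (capability professional), facing Guard South: Strike gives -4, Wait gives 11. Proposed Wait is best. ✓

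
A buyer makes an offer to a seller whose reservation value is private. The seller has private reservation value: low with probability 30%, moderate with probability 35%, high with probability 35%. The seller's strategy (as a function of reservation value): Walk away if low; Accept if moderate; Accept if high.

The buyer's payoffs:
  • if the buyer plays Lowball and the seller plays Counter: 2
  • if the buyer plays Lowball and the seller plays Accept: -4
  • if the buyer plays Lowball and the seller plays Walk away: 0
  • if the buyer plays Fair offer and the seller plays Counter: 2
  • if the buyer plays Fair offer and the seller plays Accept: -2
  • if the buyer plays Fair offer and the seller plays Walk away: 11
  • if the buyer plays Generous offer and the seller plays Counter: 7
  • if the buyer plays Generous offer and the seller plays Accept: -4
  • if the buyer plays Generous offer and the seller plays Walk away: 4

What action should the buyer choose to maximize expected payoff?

Fair offer

E[Lowball] = 0.3·(0) + 0.35·(-4) + 0.35·(-4) = -2.8
E[Fair offer] = 0.3·(11) + 0.35·(-2) + 0.35·(-2) = 1.9
E[Generous offer] = 0.3·(4) + 0.35·(-4) + 0.35·(-4) = -1.6
Best response: Fair offer (1.9 is the largest).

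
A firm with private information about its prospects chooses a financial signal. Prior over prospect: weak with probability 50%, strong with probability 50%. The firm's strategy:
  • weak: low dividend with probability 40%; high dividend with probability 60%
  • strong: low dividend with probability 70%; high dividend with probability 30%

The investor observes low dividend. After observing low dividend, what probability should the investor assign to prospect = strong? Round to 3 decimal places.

P(low dividend) = 0.5·0.4 + 0.5·0.7 = 0.55
P(strong | low dividend) = (0.5·0.7) / 0.55 = 0.35 / 0.55 = 0.636364

0.636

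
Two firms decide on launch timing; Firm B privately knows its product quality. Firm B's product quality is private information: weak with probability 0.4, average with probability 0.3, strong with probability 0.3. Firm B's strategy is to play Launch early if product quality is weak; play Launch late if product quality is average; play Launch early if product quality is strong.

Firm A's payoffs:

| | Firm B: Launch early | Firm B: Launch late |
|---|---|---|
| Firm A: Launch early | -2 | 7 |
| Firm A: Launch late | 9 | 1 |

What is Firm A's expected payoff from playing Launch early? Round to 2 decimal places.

Take the expectation over Firm B's product quality, weighting each type's action by its prior probability.
E[Launch early] = 0.4·(-2) + 0.3·7 + 0.3·(-2) = (-0.8) + 2.1 + (-0.6) = 0.7

0.70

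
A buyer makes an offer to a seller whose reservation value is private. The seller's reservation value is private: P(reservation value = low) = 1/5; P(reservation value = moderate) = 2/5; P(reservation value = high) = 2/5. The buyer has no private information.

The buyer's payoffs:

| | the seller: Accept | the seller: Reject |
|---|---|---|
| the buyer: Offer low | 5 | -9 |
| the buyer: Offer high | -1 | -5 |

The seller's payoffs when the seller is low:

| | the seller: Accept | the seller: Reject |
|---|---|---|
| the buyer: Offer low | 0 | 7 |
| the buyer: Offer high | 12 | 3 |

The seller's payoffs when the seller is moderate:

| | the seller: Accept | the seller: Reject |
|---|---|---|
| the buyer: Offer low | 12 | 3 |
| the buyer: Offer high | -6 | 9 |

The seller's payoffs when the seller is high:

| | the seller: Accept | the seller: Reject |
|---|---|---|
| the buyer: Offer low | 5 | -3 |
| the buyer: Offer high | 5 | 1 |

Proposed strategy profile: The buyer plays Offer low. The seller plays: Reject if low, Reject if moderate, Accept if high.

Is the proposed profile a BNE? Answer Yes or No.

The buyer plays Offer low: E[Offer low] = 1/5·(-9) + 2/5·(-9) + 2/5·(5) = -17/5; E[Offer high] = -17/5. Best-responding. ✓
The seller (reservation value low), facing Offer low: Accept gives 0, Reject gives 7. Proposed Reject is best. ✓
The seller (reservation value moderate), facing Offer low: Accept gives 12, Reject gives 3. Proposed Reject is not best — profitable deviation exists. ✗
The seller (reservation value high), facing Offer low: Accept gives 5, Reject gives -3. Proposed Accept is best. ✓

No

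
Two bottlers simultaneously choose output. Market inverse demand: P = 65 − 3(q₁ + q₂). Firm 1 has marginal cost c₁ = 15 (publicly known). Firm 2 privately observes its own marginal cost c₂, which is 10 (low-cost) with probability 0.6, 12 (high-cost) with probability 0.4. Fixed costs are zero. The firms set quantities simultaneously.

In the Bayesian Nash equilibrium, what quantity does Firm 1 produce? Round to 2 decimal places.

5.09

Type-c best response for Firm 2: q₂(c) = (65 − c)/6 − q₁/2.
Firm 1 maximizes expected profit; its first-order condition is 65 − 6q₁ − 3E[q₂] − 15 = 0.
Substituting E[q₂] and solving: E[c₂] = 10.8, so q₁ = (65 − 2·15 + 10.8)/9 = 5.08889.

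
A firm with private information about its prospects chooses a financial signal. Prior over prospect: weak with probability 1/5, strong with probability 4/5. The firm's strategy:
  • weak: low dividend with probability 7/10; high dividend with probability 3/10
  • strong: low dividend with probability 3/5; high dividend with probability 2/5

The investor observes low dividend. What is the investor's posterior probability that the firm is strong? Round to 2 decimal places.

0.77

Apply Bayes' rule using the sender's strategy as the likelihood.
P(low dividend) = (1/5)·(7/10) + (4/5)·(3/5) = 31/50
P(strong | low dividend) = ((4/5)·(3/5)) / (31/50) = (12/25) / (31/50) = 24/31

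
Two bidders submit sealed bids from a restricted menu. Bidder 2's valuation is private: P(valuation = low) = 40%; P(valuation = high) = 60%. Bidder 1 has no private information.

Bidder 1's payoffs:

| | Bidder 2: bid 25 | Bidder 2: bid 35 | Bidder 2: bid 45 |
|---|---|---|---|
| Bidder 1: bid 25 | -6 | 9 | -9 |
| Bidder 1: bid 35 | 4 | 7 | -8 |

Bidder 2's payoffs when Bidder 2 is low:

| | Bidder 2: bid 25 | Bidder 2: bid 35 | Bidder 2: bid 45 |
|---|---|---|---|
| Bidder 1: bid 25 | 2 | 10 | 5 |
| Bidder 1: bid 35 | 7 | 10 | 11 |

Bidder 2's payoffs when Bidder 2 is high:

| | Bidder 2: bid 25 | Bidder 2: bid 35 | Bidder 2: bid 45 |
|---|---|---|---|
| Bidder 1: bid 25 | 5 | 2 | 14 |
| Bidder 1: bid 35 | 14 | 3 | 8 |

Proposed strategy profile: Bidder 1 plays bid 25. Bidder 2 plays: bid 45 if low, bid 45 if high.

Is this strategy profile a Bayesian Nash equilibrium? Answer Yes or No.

Bidder 1 plays bid 25: E[bid 25] = 0.4·(-9) + 0.6·(-9) = -9; E[bid 35] = -8. Not best-responding. ✗
Bidder 2 (valuation low), facing bid 25: bid 25 gives 2, bid 35 gives 10, bid 45 gives 5. Proposed bid 45 is not best — profitable deviation exists. ✗
Bidder 2 (valuation high), facing bid 25: bid 25 gives 5, bid 35 gives 2, bid 45 gives 14. Proposed bid 45 is best. ✓

No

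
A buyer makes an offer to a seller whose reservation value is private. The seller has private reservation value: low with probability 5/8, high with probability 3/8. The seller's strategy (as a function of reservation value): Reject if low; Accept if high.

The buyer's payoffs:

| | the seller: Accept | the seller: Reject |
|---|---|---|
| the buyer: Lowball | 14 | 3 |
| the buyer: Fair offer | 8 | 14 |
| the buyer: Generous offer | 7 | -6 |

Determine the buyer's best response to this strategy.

Fair offer

Compute the buyer's expected payoff for each action, taking the expectation over the seller's type.
E[Lowball] = 5/8·(3) + 3/8·(14) = 57/8
E[Fair offer] = 5/8·(14) + 3/8·(8) = 47/4
E[Generous offer] = 5/8·(-6) + 3/8·(7) = -9/8
Best response: Fair offer (47/4 is the largest).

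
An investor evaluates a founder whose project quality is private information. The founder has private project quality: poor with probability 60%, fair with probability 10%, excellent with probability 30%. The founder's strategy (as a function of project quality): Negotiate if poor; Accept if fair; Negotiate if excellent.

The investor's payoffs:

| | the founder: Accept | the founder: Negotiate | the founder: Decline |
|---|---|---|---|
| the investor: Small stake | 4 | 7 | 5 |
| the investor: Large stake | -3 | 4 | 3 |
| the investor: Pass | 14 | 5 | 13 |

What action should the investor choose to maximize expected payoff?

Compute the investor's expected payoff for each action, taking the expectation over the founder's type.
E[Small stake] = 0.6·(7) + 0.1·(4) + 0.3·(7) = 6.7
E[Large stake] = 0.6·(4) + 0.1·(-3) + 0.3·(4) = 3.3
E[Pass] = 0.6·(5) + 0.1·(14) + 0.3·(5) = 5.9
Best response: Small stake (6.7 is the largest).

Small stake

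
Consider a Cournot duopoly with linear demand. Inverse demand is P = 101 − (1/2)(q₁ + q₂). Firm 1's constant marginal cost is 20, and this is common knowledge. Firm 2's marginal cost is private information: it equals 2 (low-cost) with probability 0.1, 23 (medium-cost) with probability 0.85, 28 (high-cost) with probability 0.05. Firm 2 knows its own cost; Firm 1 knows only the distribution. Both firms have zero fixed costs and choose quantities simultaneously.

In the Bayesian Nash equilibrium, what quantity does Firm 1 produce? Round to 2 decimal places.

Type-c best response for Firm 2: q₂(c) = (101 − c) − q₁/2.
Firm 1 maximizes expected profit; its first-order condition is 101 − q₁ − (1/2)E[q₂] − 20 = 0.
Substituting E[q₂] and solving: E[c₂] = 21.15, so q₁ = (101 − 2·20 + 21.15)/(3/2) = 54.7667.

54.77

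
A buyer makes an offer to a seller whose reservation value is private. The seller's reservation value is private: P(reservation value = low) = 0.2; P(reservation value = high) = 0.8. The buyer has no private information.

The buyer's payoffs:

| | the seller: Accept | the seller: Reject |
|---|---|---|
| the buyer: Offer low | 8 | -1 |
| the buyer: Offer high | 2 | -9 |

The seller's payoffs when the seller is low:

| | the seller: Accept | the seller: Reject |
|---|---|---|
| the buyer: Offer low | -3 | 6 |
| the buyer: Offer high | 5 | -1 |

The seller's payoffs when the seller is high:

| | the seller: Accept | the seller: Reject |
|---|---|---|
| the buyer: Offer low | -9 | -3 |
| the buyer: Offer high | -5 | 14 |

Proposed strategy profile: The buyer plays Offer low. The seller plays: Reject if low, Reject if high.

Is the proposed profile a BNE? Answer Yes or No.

The buyer plays Offer low: E[Offer low] = 0.2·(-1) + 0.8·(-1) = -1; E[Offer high] = -9. Best-responding. ✓
The seller (reservation value low), facing Offer low: Accept gives -3, Reject gives 6. Proposed Reject is best. ✓
The seller (reservation value high), facing Offer low: Accept gives -9, Reject gives -3. Proposed Reject is best. ✓

Yes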